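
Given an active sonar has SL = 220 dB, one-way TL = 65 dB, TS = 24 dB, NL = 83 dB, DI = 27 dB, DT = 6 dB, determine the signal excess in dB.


SE = SL - 2*TL + TS - NL + DI - DT = 220 - 2*65 + (24) - 83 + 27 - 6 = 52

52 dB


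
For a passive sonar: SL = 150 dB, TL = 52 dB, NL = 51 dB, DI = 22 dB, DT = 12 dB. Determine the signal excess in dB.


57 dB


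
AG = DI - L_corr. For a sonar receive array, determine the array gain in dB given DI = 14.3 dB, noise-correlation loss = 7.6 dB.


AG = DI - L_corr = 14.3 - 7.6 = 6.7

6.7 dB


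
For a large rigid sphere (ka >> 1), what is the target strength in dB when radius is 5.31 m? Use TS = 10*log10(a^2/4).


TS = 10*log10(5.31^2 / 4) = 10*log10(7.049025) = 8.48

8.48 dB


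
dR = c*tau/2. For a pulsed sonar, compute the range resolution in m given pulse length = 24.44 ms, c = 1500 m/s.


18.33 m


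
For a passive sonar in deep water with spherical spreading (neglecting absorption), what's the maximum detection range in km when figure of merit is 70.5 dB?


At max range FOM = TL, so 20*log10(R) = 70.5
R = 10^(70.5/20) = 3349.65 m = 3.35 km

3.35 km


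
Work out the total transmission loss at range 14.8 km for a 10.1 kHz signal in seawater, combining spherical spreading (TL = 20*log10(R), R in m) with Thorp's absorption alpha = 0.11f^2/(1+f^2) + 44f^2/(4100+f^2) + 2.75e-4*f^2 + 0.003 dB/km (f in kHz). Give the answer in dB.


Step 1 (Thorp): alpha = 0.11*102.01/(1+102.01) + 44*102.01/(4100+102.01) + 2.75e-4*102.01 + 0.003 = 1.2081 dB/km
Step 2: TL_spread = 20*log10(14800) = 83.41 dB
Step 3: TL_abs = alpha*R = 1.2081 * 14.8 = 17.88 dB
Step 4: TL_total = 83.41 + 17.88 = 101.29

101.29 dB


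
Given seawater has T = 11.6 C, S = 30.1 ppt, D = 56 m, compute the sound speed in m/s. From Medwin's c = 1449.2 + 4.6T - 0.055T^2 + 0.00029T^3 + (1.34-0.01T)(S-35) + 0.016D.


c = 1449.2 + 4.6*11.6 - 0.055*11.6^2 + 0.00029*11.6^3 + (1.34 - 0.01*11.6)*(30.1 - 35) + 0.016*56 = 1490.51

1490.51 m/s


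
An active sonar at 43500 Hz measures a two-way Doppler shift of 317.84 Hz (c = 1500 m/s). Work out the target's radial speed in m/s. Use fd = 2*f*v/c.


5.48 m/s


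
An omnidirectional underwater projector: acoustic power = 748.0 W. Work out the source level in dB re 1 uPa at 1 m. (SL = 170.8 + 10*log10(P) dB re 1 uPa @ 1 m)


199.54 dB


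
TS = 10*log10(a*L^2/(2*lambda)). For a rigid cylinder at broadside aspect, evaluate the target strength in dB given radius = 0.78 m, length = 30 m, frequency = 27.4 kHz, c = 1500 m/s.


lambda = 1500/27400 = 0.05474 m
TS = 10*log10(0.78*30^2/(2*0.05474)) = 38.07

38.07 dB


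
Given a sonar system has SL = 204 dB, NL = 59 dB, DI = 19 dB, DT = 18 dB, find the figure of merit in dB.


FOM = SL - NL + DI - DT = 204 - 59 + 19 - 18 = 146

146 dB


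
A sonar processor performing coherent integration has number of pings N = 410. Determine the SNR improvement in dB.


Gain = 10*log10(410) = 26.13

26.13 dB


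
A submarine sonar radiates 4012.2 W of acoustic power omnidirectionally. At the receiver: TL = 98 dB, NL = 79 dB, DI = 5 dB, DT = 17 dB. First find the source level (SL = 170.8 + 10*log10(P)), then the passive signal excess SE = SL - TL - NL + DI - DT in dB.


Step 1: SL = 170.8 + 10*log10(4012.2) = 206.83 dB
Step 2: SE = SL - TL - NL + DI - DT = 206.83 - 98 - 79 + 5 - 17 = 17.83

17.83 dB


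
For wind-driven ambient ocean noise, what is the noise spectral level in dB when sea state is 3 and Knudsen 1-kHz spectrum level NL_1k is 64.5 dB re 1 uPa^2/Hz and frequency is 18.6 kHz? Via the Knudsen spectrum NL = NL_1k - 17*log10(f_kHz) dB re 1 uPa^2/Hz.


NL = NL_1k - 17*log10(f_kHz) = 64.5 - 17*log10(18.6) = 64.5 - (21.58) = 42.92

42.92 dB


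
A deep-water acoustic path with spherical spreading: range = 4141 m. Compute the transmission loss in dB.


TL = 20*log10(4141) = 72.34

72.34 dB


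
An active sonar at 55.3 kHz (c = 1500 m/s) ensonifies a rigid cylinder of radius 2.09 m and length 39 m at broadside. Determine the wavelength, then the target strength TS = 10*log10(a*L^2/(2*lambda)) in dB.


Step 1: lambda = c/f = 1500/55300 = 0.02712 m
Step 2: TS = 10*log10(a*L^2/(2*lambda)) = 10*log10(2.09*39^2/(2*0.02712)) = 47.68

47.68 dB


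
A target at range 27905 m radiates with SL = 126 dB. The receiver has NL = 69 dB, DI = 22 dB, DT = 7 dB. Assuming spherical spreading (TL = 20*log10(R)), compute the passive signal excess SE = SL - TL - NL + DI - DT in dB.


Step 1: TL = 20*log10(27905) = 88.91 dB
Step 2: SE = 126 - 88.91 - 69 + 22 - 7 = -16.91

-16.91 dB


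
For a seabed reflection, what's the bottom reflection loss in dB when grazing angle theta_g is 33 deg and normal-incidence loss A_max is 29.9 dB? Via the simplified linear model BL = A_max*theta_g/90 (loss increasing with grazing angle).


10.96 dB


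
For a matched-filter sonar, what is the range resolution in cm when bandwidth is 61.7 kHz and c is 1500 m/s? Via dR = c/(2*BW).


1.22 cm


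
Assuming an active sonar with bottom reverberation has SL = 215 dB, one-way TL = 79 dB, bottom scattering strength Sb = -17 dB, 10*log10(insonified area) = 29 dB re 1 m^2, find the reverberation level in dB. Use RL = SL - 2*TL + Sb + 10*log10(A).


RL = SL - 2*TL + Sb + 10*log10(A) = 215 - 2*79 + (-17) + 29 = 69

69 dB


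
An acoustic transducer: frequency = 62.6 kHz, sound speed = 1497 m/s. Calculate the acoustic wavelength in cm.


lambda = c/f = 1497 / 62600 = 0.0239 m = 2.39 cm

2.39 cm


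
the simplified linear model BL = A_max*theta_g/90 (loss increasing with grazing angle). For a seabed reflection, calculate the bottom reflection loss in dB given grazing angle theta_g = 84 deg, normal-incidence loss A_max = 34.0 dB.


BL = A_max * theta_g / 90 = 34.0 * 84 / 90 = 31.73

31.73 dB


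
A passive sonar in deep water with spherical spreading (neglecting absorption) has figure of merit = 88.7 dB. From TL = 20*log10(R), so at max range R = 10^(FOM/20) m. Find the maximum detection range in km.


At max range FOM = TL, so 20*log10(R) = 88.7
R = 10^(88.7/20) = 27227.01 m = 27.23 km

27.23 km


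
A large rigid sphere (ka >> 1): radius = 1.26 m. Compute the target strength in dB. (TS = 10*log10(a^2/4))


TS = 10*log10(1.26^2 / 4) = 10*log10(0.3969) = -4.01

-4.01 dB


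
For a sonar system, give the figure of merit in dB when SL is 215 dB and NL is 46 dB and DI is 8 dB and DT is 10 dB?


167 dB


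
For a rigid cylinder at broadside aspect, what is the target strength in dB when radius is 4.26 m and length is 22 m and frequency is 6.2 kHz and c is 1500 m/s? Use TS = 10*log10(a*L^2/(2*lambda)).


lambda = 1500/6200 = 0.24194 m
TS = 10*log10(4.26*22^2/(2*0.24194)) = 36.3

36.3 dB


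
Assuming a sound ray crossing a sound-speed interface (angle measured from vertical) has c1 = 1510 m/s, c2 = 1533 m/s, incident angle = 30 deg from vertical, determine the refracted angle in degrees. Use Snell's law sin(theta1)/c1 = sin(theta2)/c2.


sin(theta2) = (c2/c1)*sin(theta1) = (1533/1510)*sin(30 deg) = 0.50762
theta2 = arcsin(0.50762) = 30.51

30.51 deg


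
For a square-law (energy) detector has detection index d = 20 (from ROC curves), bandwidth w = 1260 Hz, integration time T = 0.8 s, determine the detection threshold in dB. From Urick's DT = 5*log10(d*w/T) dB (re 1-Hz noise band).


DT = 5*log10(d*w/T) = 5*log10(20 * 1260 / 0.8) = 5*log10(31500.0) = 22.49

22.49 dB


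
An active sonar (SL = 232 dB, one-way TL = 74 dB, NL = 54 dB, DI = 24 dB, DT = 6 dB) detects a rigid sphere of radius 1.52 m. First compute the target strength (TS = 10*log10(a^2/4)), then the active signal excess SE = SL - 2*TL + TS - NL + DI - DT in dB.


Step 1: TS = 10*log10(1.52^2/4) = -2.38 dB
Step 2: SE = SL - 2*TL + TS - NL + DI - DT = 232 - 2*74 + (-2.38) - 54 + 24 - 6 = 45.62

45.62 dB


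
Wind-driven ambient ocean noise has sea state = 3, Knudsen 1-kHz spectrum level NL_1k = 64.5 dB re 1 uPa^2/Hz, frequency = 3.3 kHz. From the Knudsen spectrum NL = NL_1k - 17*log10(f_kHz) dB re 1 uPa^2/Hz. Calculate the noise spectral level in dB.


55.69 dB


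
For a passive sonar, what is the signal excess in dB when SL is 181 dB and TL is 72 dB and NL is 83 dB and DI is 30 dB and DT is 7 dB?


49 dB


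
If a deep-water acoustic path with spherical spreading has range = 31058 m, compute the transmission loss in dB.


TL = 20*log10(31058) = 89.84

89.84 dB


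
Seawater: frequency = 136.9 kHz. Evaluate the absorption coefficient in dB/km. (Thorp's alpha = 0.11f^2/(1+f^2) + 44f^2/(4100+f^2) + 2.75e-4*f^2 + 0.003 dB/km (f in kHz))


f^2 = 18741.61
alpha = 0.11*18741.61/(1+18741.61) + 44*18741.61/(4100+18741.61) + 2.75e-4*18741.61 + 0.003 = 41.369

41.369 dB/km


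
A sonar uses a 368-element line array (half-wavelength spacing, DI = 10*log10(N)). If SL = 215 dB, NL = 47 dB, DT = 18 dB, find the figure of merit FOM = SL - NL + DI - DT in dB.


Step 1: DI = 10*log10(368) = 25.66 dB
Step 2: FOM = SL - NL + DI - DT = 215 - 47 + 25.66 - 18 = 175.66

175.66 dB


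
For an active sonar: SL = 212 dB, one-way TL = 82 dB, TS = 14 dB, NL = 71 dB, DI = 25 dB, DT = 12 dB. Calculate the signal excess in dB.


SE = SL - 2*TL + TS - NL + DI - DT = 212 - 2*82 + (14) - 71 + 25 - 12 = 4

4 dB


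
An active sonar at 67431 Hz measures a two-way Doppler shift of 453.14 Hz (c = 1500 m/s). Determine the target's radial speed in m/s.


5.04 m/s


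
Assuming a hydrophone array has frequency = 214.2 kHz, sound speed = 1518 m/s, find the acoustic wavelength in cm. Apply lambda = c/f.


lambda = c/f = 1518 / 214200 = 0.0071 m = 0.71 cm

0.71 cm


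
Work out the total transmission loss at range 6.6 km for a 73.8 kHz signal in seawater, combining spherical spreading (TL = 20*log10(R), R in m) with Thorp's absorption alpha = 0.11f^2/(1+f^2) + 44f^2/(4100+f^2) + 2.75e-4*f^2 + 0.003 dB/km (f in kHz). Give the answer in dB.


Step 1 (Thorp): alpha = 0.11*5446.44/(1+5446.44) + 44*5446.44/(4100+5446.44) + 2.75e-4*5446.44 + 0.003 = 26.7137 dB/km
Step 2: TL_spread = 20*log10(6600) = 76.39 dB
Step 3: TL_abs = alpha*R = 26.7137 * 6.6 = 176.31 dB
Step 4: TL_total = 76.39 + 176.31 = 252.7

252.7 dB


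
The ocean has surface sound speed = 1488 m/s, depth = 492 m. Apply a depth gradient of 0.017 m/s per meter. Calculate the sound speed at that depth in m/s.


c = 1488 + 0.017 * 492 = 1496.364

1496.364 m/s


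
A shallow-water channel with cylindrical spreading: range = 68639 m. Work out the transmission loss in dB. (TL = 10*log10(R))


TL = 10*log10(68639) = 48.37

48.37 dB


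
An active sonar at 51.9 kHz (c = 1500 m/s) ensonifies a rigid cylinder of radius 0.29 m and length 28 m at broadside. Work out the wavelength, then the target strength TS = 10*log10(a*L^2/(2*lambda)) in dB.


Step 1: lambda = c/f = 1500/51900 = 0.0289 m
Step 2: TS = 10*log10(a*L^2/(2*lambda)) = 10*log10(0.29*28^2/(2*0.0289)) = 35.95

35.95 dB


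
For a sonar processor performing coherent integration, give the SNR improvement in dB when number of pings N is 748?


Gain = 10*log10(748) = 28.74

28.74 dB


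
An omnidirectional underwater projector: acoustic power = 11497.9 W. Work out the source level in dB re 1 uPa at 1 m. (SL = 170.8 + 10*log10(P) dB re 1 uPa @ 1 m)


211.41 dB


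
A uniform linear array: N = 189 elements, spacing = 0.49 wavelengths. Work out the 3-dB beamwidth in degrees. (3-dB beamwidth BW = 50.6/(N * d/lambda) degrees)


0.55 deg


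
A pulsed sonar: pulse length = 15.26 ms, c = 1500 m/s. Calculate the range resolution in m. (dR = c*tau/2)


dR = c*tau/2 = 1500 * 15.26e-3 / 2 = 11.445

11.445 m


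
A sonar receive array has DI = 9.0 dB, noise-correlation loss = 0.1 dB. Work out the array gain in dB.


AG = DI - L_corr = 9.0 - 0.1 = 8.9

8.9 dB


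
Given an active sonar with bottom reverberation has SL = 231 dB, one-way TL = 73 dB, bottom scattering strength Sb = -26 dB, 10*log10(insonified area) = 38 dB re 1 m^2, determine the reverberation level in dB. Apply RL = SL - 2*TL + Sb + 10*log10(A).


RL = SL - 2*TL + Sb + 10*log10(A) = 231 - 2*73 + (-26) + 38 = 97

97 dB


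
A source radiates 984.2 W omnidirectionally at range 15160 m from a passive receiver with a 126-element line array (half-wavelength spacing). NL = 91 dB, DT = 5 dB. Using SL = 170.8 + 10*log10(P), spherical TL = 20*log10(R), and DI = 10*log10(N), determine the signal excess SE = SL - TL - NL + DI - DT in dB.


Step 1: SL = 170.8 + 10*log10(984.2) = 200.73 dB
Step 2: TL = 20*log10(15160) = 83.61 dB
Step 3: DI = 10*log10(126) = 21.0 dB
Step 4: SE = SL - TL - NL + DI - DT = 200.73 - 83.61 - 91 + 21.0 - 5 = 42.12

42.12 dB


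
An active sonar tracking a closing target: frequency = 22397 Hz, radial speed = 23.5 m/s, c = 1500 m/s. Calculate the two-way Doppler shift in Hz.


701.77 Hz


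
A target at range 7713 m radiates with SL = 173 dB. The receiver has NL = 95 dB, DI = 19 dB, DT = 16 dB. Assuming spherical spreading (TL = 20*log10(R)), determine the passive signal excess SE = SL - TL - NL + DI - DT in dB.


Step 1: TL = 20*log10(7713) = 77.74 dB
Step 2: SE = 173 - 77.74 - 95 + 19 - 16 = 3.26

3.26 dB


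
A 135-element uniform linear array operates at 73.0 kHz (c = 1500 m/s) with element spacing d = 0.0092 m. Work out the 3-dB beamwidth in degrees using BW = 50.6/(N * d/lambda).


Step 1: lambda = 1500/73000 = 0.02055 m
Step 2: d/lambda = 0.0092/0.02055 = 0.4477
Step 3: BW = 50.6/(N * d/lambda) = 50.6/(135 * 0.4477) = 0.84

0.84 deg


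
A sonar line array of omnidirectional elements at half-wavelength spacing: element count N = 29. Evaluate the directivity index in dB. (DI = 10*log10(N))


14.62 dB


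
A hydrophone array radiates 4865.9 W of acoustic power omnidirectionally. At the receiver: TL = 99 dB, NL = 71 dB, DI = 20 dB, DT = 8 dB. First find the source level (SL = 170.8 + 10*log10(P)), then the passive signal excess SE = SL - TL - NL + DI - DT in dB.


Step 1: SL = 170.8 + 10*log10(4865.9) = 207.67 dB
Step 2: SE = SL - TL - NL + DI - DT = 207.67 - 99 - 71 + 20 - 8 = 49.67

49.67 dB


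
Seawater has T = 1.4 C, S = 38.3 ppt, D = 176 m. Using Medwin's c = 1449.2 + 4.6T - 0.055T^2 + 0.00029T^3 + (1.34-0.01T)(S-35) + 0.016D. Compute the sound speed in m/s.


c = 1449.2 + 4.6*1.4 - 0.055*1.4^2 + 0.00029*1.4^3 + (1.34 - 0.01*1.4)*(38.3 - 35) + 0.016*176 = 1462.72

1462.72 m/s


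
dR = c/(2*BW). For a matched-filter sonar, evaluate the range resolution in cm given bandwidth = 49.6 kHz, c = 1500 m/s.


dR = c/(2*BW) = 1500 / (2 * 49.6e3) = 0.0151 m = 1.51 cm

1.51 cm


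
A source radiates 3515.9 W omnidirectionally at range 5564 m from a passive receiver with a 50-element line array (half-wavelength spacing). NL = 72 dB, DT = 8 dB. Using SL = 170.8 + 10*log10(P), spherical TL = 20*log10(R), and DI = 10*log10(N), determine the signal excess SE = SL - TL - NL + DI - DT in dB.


68.34 dB


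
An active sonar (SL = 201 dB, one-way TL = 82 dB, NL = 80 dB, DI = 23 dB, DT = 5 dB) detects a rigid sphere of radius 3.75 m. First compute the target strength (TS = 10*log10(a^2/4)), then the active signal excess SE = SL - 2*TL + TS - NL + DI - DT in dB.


Step 1: TS = 10*log10(3.75^2/4) = 5.46 dB
Step 2: SE = SL - 2*TL + TS - NL + DI - DT = 201 - 2*82 + (5.46) - 80 + 23 - 5 = -19.54

-19.54 dB


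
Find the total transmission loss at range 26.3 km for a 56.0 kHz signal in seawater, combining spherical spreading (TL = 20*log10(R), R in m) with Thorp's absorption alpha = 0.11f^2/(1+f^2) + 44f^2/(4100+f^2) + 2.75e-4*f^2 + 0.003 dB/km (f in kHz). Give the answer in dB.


Step 1 (Thorp): alpha = 0.11*3136.0/(1+3136.0) + 44*3136.0/(4100+3136.0) + 2.75e-4*3136.0 + 0.003 = 20.0445 dB/km
Step 2: TL_spread = 20*log10(26300) = 88.4 dB
Step 3: TL_abs = alpha*R = 20.0445 * 26.3 = 527.17 dB
Step 4: TL_total = 88.4 + 527.17 = 615.57

615.57 dB


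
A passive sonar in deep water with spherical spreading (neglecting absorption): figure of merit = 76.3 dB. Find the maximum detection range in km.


At max range FOM = TL, so 20*log10(R) = 76.3
R = 10^(76.3/20) = 6531.31 m = 6.53 km

6.53 km


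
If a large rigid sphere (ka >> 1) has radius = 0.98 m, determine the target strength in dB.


TS = 10*log10(0.98^2 / 4) = 10*log10(0.2401) = -6.2

-6.2 dB


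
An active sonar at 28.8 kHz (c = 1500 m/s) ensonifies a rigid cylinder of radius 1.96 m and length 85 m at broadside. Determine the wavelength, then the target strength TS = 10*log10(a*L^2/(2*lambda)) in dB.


Step 1: lambda = c/f = 1500/28800 = 0.05208 m
Step 2: TS = 10*log10(a*L^2/(2*lambda)) = 10*log10(1.96*85^2/(2*0.05208)) = 51.33

51.33 dB


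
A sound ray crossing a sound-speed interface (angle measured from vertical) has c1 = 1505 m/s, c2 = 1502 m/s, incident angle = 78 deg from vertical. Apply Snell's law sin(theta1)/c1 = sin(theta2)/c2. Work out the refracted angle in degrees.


sin(theta2) = (c2/c1)*sin(theta1) = (1502/1505)*sin(78 deg) = 0.9762
theta2 = arcsin(0.9762) = 77.47

77.47 deg


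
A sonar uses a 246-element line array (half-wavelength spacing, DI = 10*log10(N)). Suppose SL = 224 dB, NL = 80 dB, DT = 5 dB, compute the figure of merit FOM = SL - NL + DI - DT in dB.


Step 1: DI = 10*log10(246) = 23.91 dB
Step 2: FOM = SL - NL + DI - DT = 224 - 80 + 23.91 - 5 = 162.91

162.91 dB


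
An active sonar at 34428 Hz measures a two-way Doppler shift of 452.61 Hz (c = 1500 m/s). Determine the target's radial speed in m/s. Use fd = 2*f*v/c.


From fd = 2*f*v/c, v = c*fd/(2*f) = 1500 * 452.61 / (2*34428) = 9.86

9.86 m/s


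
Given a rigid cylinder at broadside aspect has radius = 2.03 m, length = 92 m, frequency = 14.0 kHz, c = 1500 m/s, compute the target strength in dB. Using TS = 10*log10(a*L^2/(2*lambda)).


lambda = 1500/14000 = 0.10714 m
TS = 10*log10(2.03*92^2/(2*0.10714)) = 49.04

49.04 dB


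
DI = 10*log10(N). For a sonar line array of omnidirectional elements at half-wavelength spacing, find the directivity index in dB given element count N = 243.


23.86 dB


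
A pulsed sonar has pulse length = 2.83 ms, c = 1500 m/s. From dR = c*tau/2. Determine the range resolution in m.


dR = c*tau/2 = 1500 * 2.83e-3 / 2 = 2.1225

2.1225 m


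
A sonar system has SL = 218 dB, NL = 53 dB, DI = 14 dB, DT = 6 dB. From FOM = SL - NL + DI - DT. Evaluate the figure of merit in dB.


FOM = SL - NL + DI - DT = 218 - 53 + 14 - 6 = 173

173 dB


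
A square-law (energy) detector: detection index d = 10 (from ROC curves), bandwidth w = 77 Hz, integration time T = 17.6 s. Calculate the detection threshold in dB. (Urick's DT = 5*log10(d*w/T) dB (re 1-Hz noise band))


DT = 5*log10(d*w/T) = 5*log10(10 * 77 / 17.6) = 5*log10(43.75) = 8.2

8.2 dB


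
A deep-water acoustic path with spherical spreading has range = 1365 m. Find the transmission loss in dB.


TL = 20*log10(1365) = 62.7

62.7 dB


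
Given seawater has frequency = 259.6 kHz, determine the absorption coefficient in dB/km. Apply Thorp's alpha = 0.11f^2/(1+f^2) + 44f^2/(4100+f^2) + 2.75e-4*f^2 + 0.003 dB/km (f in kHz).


f^2 = 67392.16
alpha = 0.11*67392.16/(1+67392.16) + 44*67392.16/(4100+67392.16) + 2.75e-4*67392.16 + 0.003 = 60.122

60.122 dB/km


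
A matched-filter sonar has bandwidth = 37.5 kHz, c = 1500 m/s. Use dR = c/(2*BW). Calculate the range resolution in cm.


dR = c/(2*BW) = 1500 / (2 * 37.5e3) = 0.02 m = 2.0 cm

2.0 cm


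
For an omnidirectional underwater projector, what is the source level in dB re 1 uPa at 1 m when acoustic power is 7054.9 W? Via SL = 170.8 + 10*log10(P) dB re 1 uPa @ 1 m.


209.28 dB


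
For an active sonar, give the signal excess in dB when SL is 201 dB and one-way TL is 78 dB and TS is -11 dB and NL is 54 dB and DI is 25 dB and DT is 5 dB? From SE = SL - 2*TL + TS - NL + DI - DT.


SE = SL - 2*TL + TS - NL + DI - DT = 201 - 2*78 + (-11) - 54 + 25 - 5 = 0

0 dB


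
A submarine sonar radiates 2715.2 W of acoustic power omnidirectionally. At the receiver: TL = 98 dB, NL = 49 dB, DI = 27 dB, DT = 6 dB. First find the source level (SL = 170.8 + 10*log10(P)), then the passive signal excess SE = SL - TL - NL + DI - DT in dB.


Step 1: SL = 170.8 + 10*log10(2715.2) = 205.14 dB
Step 2: SE = SL - TL - NL + DI - DT = 205.14 - 98 - 49 + 27 - 6 = 79.14

79.14 dB


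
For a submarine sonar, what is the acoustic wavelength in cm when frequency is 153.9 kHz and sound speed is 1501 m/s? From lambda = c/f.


0.98 cm


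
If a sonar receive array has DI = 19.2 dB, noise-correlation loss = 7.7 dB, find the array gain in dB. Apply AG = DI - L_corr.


11.5 dB


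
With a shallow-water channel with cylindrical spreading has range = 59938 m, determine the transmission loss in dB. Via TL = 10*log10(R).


47.78 dB


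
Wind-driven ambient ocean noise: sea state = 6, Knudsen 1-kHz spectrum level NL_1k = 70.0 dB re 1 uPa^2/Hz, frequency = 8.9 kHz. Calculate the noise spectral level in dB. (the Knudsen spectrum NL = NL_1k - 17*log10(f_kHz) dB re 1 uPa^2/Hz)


NL = NL_1k - 17*log10(f_kHz) = 70.0 - 17*log10(8.9) = 70.0 - (16.14) = 53.86

53.86 dB


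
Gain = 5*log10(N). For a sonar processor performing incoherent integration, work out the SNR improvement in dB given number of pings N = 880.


Gain = 5*log10(880) = 14.72

14.72 dB


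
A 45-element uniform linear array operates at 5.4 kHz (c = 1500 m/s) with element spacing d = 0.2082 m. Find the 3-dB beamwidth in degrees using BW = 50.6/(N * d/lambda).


Step 1: lambda = 1500/5400 = 0.27778 m
Step 2: d/lambda = 0.2082/0.27778 = 0.7495
Step 3: BW = 50.6/(N * d/lambda) = 50.6/(45 * 0.7495) = 1.5

1.5 deg


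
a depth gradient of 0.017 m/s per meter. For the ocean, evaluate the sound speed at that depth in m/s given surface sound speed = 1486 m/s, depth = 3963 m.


c = 1486 + 0.017 * 3963 = 1553.371

1553.371 m/s


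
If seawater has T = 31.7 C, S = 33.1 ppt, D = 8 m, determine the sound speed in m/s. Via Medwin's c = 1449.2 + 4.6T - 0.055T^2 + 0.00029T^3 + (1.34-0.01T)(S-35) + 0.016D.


c = 1449.2 + 4.6*31.7 - 0.055*31.7^2 + 0.00029*31.7^3 + (1.34 - 0.01*31.7)*(33.1 - 35) + 0.016*8 = 1547.17

1547.17 m/s


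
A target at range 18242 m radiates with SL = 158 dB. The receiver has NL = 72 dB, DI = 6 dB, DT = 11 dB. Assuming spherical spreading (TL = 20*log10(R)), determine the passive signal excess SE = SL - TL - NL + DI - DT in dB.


-4.22 dB


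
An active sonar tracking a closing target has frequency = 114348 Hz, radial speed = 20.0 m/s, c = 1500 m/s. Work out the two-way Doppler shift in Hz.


fd = 2*f*v/c = 2 * 114348 * 20.0 / 1500 = 3049.28

3049.28 Hz


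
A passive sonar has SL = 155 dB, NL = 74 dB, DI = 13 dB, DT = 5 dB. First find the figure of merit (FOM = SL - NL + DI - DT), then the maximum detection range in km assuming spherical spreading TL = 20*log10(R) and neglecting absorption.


Step 1: FOM = SL - NL + DI - DT = 155 - 74 + 13 - 5 = 89 dB
Step 2: at max range FOM = TL = 20*log10(R), so R = 10^(89/20) = 28183.83 m = 28.18 km

28.18 km


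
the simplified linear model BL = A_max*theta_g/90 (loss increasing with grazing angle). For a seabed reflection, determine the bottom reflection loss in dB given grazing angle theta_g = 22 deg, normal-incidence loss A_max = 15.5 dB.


BL = A_max * theta_g / 90 = 15.5 * 22 / 90 = 3.79

3.79 dB


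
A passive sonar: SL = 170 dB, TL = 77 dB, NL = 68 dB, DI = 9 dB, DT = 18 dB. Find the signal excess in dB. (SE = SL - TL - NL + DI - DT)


SE = SL - TL - NL + DI - DT = 170 - 77 - 68 + 9 - 18 = 16

16 dB


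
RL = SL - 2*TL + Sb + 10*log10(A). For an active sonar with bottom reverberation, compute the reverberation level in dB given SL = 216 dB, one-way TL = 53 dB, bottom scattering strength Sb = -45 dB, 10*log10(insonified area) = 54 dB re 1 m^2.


RL = SL - 2*TL + Sb + 10*log10(A) = 216 - 2*53 + (-45) + 54 = 119

119 dB


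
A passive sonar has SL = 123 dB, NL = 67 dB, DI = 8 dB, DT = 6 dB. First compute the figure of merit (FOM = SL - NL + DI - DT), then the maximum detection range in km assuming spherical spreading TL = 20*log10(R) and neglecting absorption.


Step 1: FOM = SL - NL + DI - DT = 123 - 67 + 8 - 6 = 58 dB
Step 2: at max range FOM = TL = 20*log10(R), so R = 10^(58/20) = 794.33 m = 0.79 km

0.79 km


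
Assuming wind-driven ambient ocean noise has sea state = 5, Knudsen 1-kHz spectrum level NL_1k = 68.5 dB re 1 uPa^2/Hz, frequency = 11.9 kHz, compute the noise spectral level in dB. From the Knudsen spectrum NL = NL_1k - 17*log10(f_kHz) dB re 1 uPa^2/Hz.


NL = NL_1k - 17*log10(f_kHz) = 68.5 - 17*log10(11.9) = 68.5 - (18.28) = 50.22

50.22 dB


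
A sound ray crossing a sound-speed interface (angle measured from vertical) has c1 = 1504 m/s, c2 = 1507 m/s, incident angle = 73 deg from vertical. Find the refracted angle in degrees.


sin(theta2) = (c2/c1)*sin(theta1) = (1507/1504)*sin(73 deg) = 0.95821
theta2 = arcsin(0.95821) = 73.38

73.38 deg


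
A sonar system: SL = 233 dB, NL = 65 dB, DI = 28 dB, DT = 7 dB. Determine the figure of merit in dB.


FOM = SL - NL + DI - DT = 233 - 65 + 28 - 7 = 189

189 dB


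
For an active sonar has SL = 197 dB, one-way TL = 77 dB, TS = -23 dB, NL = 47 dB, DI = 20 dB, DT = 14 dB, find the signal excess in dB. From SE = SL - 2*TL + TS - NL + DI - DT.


-21 dB


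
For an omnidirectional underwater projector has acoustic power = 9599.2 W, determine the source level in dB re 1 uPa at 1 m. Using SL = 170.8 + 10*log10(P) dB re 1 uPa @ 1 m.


210.62 dB


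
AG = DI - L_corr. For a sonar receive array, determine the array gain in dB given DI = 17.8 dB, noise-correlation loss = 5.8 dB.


AG = DI - L_corr = 17.8 - 5.8 = 12.0

12.0 dB


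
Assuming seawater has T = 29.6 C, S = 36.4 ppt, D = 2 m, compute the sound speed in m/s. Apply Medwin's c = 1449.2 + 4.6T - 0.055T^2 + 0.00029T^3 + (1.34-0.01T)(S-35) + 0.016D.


c = 1449.2 + 4.6*29.6 - 0.055*29.6^2 + 0.00029*29.6^3 + (1.34 - 0.01*29.6)*(36.4 - 35) + 0.016*2 = 1546.19

1546.19 m/s


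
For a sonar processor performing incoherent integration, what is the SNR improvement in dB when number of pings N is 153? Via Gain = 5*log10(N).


Gain = 5*log10(153) = 10.92

10.92 dB


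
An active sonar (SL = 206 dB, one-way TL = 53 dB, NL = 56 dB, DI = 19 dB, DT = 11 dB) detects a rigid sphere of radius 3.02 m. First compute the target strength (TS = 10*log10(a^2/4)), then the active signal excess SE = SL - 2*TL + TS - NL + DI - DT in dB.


Step 1: TS = 10*log10(3.02^2/4) = 3.58 dB
Step 2: SE = SL - 2*TL + TS - NL + DI - DT = 206 - 2*53 + (3.58) - 56 + 19 - 11 = 55.58

55.58 dB


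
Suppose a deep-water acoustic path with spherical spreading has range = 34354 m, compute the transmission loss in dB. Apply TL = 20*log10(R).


TL = 20*log10(34354) = 90.72

90.72 dB


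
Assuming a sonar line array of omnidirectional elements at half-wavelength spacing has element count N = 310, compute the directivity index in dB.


24.91 dB


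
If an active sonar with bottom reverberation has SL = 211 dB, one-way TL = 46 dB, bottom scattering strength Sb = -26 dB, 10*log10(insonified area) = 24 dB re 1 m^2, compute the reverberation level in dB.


RL = SL - 2*TL + Sb + 10*log10(A) = 211 - 2*46 + (-26) + 24 = 117

117 dB


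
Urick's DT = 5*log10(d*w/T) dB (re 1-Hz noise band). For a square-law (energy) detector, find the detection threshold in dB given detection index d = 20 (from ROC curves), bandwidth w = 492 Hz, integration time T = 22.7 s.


DT = 5*log10(d*w/T) = 5*log10(20 * 492 / 22.7) = 5*log10(433.48) = 13.18

13.18 dB


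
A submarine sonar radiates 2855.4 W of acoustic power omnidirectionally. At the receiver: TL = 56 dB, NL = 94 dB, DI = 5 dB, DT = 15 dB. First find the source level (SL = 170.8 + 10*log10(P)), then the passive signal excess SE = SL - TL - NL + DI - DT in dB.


Step 1: SL = 170.8 + 10*log10(2855.4) = 205.36 dB
Step 2: SE = SL - TL - NL + DI - DT = 205.36 - 56 - 94 + 5 - 15 = 45.36

45.36 dB


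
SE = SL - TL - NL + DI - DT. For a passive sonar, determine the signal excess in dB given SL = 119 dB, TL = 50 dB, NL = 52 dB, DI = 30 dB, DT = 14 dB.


SE = SL - TL - NL + DI - DT = 119 - 50 - 52 + 30 - 14 = 33

33 dB


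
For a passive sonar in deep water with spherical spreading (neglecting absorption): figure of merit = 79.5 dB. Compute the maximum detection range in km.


9.44 km


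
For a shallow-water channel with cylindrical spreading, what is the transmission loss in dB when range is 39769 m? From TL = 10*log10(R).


46.0 dB


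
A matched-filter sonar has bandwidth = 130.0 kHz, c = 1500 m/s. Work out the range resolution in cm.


dR = c/(2*BW) = 1500 / (2 * 130.0e3) = 0.0058 m = 0.58 cm

0.58 cm


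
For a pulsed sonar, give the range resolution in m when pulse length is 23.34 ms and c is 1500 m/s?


dR = c*tau/2 = 1500 * 23.34e-3 / 2 = 17.505

17.505 m


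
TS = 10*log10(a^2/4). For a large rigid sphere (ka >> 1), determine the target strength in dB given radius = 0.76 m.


TS = 10*log10(0.76^2 / 4) = 10*log10(0.1444) = -8.4

-8.4 dB


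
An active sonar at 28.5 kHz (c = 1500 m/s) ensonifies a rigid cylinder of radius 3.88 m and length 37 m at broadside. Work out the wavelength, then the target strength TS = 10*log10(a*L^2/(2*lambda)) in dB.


Step 1: lambda = c/f = 1500/28500 = 0.05263 m
Step 2: TS = 10*log10(a*L^2/(2*lambda)) = 10*log10(3.88*37^2/(2*0.05263)) = 47.03

47.03 dB


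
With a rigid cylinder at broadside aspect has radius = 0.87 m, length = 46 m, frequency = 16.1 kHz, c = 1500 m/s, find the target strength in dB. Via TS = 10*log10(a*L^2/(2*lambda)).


39.95 dB


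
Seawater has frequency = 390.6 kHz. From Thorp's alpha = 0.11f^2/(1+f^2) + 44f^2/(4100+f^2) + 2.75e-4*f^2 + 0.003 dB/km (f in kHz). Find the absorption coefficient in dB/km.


f^2 = 152568.36
alpha = 0.11*152568.36/(1+152568.36) + 44*152568.36/(4100+152568.36) + 2.75e-4*152568.36 + 0.003 = 84.918

84.918 dB/km


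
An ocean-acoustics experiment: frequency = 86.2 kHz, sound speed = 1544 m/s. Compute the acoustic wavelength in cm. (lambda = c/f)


1.79 cm


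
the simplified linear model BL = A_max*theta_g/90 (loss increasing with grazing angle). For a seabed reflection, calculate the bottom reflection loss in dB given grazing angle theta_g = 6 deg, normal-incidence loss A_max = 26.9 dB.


BL = A_max * theta_g / 90 = 26.9 * 6 / 90 = 1.79

1.79 dB


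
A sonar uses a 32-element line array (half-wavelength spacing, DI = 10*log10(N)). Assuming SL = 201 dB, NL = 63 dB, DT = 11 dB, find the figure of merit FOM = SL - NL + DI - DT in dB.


Step 1: DI = 10*log10(32) = 15.05 dB
Step 2: FOM = SL - NL + DI - DT = 201 - 63 + 15.05 - 11 = 142.05

142.05 dB


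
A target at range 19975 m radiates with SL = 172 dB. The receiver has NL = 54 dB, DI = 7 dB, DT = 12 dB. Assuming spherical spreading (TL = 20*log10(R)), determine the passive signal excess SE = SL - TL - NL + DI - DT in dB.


26.99 dB


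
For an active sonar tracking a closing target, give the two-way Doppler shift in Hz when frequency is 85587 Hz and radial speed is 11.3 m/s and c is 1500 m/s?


fd = 2*f*v/c = 2 * 85587 * 11.3 / 1500 = 1289.51

1289.51 Hz


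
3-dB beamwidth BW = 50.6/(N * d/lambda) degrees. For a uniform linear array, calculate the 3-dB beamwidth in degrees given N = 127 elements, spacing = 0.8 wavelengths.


BW = 50.6 / (127 * 0.8) = 50.6 / 101.6 = 0.5

0.5 deg


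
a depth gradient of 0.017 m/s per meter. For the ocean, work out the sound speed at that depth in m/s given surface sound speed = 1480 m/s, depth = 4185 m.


c = 1480 + 0.017 * 4185 = 1551.145

1551.145 m/s


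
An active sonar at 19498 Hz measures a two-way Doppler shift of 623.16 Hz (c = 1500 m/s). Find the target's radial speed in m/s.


From fd = 2*f*v/c, v = c*fd/(2*f) = 1500 * 623.16 / (2*19498) = 23.97

23.97 m/s


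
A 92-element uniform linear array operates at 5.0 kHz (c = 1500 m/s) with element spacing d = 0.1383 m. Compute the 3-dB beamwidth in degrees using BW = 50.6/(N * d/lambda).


Step 1: lambda = 1500/5000 = 0.3 m
Step 2: d/lambda = 0.1383/0.3 = 0.461
Step 3: BW = 50.6/(N * d/lambda) = 50.6/(92 * 0.461) = 1.19

1.19 deg


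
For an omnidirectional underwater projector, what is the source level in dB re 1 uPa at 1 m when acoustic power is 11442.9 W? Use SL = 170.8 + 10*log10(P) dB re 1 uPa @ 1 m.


211.39 dB


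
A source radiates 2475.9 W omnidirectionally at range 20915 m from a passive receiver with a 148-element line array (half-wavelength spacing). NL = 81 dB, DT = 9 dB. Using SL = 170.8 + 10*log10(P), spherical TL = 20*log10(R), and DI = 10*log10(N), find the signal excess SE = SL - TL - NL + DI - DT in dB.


50.03 dB


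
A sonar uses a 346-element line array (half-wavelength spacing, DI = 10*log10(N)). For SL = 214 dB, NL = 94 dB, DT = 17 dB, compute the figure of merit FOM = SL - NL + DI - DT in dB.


Step 1: DI = 10*log10(346) = 25.39 dB
Step 2: FOM = SL - NL + DI - DT = 214 - 94 + 25.39 - 17 = 128.39

128.39 dB


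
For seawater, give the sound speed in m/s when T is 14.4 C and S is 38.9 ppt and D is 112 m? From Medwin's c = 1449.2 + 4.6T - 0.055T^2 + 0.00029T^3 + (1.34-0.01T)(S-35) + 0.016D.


1511.36 m/s


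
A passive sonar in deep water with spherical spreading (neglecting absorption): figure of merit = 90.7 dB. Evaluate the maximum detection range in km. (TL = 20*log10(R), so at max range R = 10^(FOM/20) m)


At max range FOM = TL, so 20*log10(R) = 90.7
R = 10^(90.7/20) = 34276.78 m = 34.28 km

34.28 km


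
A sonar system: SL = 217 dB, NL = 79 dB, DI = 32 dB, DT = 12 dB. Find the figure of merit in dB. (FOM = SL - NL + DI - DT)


FOM = SL - NL + DI - DT = 217 - 79 + 32 - 12 = 158

158 dB


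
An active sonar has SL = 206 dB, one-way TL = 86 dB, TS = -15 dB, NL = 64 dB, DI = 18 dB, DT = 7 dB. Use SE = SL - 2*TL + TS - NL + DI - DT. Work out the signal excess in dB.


-34 dB


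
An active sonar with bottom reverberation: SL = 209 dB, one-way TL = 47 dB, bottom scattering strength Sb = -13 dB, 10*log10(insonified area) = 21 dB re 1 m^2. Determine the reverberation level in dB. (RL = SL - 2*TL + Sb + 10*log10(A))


123 dB


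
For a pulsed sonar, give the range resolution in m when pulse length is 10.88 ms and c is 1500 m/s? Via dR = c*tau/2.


8.16 m


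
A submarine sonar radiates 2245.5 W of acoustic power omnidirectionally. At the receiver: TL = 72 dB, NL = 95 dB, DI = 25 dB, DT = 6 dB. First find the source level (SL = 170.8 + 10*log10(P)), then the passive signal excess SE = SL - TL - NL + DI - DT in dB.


Step 1: SL = 170.8 + 10*log10(2245.5) = 204.31 dB
Step 2: SE = SL - TL - NL + DI - DT = 204.31 - 72 - 95 + 25 - 6 = 56.31

56.31 dB


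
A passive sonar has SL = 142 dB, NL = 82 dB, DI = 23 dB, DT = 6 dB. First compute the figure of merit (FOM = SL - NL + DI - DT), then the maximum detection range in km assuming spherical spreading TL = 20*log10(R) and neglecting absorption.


Step 1: FOM = SL - NL + DI - DT = 142 - 82 + 23 - 6 = 77 dB
Step 2: at max range FOM = TL = 20*log10(R), so R = 10^(77/20) = 7079.46 m = 7.08 km

7.08 km


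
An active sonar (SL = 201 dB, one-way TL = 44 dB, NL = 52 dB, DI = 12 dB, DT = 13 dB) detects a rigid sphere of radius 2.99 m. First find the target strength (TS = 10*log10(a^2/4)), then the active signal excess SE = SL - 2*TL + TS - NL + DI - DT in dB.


Step 1: TS = 10*log10(2.99^2/4) = 3.49 dB
Step 2: SE = SL - 2*TL + TS - NL + DI - DT = 201 - 2*44 + (3.49) - 52 + 12 - 13 = 63.49

63.49 dB


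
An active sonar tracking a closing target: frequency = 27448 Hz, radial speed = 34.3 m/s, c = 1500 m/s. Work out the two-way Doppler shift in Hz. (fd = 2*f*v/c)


fd = 2*f*v/c = 2 * 27448 * 34.3 / 1500 = 1255.29

1255.29 Hz


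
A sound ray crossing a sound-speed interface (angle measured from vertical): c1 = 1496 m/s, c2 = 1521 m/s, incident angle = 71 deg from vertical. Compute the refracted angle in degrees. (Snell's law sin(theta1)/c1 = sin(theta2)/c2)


sin(theta2) = (c2/c1)*sin(theta1) = (1521/1496)*sin(71 deg) = 0.96132
theta2 = arcsin(0.96132) = 74.01

74.01 deg


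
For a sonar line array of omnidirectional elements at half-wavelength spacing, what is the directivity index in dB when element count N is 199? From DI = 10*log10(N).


DI = 10*log10(199) = 22.99

22.99 dB


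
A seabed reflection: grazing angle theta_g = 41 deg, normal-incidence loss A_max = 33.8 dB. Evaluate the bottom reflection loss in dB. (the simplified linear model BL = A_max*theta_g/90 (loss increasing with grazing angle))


BL = A_max * theta_g / 90 = 33.8 * 41 / 90 = 15.4

15.4 dB


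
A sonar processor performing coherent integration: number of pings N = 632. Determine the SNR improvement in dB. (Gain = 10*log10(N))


28.01 dB


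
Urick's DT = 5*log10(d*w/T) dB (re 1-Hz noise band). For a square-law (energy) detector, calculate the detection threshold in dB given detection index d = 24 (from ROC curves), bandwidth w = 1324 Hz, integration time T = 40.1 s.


14.49 dB


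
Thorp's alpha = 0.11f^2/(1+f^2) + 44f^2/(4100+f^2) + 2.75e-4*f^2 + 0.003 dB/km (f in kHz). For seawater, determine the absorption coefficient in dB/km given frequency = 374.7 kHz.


81.475 dB/km


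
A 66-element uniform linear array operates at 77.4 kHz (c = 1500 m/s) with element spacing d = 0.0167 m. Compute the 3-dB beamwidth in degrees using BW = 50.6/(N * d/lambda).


0.89 deg


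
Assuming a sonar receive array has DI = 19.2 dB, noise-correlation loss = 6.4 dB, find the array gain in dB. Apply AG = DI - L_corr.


AG = DI - L_corr = 19.2 - 6.4 = 12.8

12.8 dB


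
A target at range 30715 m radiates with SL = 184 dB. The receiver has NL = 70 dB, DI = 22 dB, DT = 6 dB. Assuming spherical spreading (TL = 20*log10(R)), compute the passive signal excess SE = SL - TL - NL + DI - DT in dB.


40.25 dB


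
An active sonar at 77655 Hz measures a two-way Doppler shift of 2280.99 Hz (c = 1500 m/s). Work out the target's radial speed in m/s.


From fd = 2*f*v/c, v = c*fd/(2*f) = 1500 * 2280.99 / (2*77655) = 22.03

22.03 m/s


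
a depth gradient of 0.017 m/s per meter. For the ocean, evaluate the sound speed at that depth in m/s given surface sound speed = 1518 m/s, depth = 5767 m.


c = 1518 + 0.017 * 5767 = 1616.039

1616.039 m/s


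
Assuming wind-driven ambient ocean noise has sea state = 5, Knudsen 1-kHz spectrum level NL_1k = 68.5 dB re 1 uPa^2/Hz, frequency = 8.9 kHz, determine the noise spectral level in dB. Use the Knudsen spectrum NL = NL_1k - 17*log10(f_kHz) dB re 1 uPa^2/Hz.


NL = NL_1k - 17*log10(f_kHz) = 68.5 - 17*log10(8.9) = 68.5 - (16.14) = 52.36

52.36 dB


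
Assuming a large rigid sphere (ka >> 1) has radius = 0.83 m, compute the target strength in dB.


-7.64 dB


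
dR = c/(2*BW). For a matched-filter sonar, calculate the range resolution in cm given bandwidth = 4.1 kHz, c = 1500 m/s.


18.29 cm


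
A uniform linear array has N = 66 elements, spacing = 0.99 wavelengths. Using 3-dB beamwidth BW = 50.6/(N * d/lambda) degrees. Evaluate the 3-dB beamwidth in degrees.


0.77 deg


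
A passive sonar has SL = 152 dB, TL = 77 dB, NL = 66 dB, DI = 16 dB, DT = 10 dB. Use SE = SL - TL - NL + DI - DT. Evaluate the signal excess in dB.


SE = SL - TL - NL + DI - DT = 152 - 77 - 66 + 16 - 10 = 15

15 dB


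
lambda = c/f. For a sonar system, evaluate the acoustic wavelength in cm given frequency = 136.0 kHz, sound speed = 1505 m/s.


lambda = c/f = 1505 / 136000 = 0.0111 m = 1.11 cm

1.11 cm


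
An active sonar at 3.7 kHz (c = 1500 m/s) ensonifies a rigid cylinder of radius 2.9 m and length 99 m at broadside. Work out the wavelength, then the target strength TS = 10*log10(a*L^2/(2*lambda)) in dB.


Step 1: lambda = c/f = 1500/3700 = 0.40541 m
Step 2: TS = 10*log10(a*L^2/(2*lambda)) = 10*log10(2.9*99^2/(2*0.40541)) = 45.45

45.45 dB
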